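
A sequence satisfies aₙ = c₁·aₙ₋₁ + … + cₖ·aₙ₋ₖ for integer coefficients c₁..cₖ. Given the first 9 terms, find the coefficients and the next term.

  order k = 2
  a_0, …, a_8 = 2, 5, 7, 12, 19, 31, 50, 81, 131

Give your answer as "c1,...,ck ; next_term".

1,1 ; 212

  a_2 = 1·5 + 1·2 = 7
  a_3 = 1·7 + 1·5 = 12
  a_4 = 1·12 + 1·7 = 19
  a_5 = 1·19 + 1·12 = 31
  a_6 = 1·31 + 1·19 = 50
  a_7 = 1·50 + 1·31 = 81
  a_8 = 1·81 + 1·50 = 131
  a_9 = 1·131 + 1·81 = 212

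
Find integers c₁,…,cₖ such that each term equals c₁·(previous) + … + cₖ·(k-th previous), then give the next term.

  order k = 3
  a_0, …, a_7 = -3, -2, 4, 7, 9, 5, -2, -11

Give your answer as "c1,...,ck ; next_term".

1,0,-1 ; -16

  a_3 = 1·4 + 0·-2 + -1·-3 = 7
  a_4 = 1·7 + 0·4 + -1·-2 = 9
  a_5 = 1·9 + 0·7 + -1·4 = 5
  a_6 = 1·5 + 0·9 + -1·7 = -2
  a_7 = 1·-2 + 0·5 + -1·9 = -11
  a_8 = 1·-11 + 0·-2 + -1·5 = -16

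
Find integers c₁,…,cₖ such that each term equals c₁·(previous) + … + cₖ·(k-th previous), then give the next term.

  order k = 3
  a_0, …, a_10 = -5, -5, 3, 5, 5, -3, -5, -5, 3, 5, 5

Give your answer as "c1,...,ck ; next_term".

  a_3 = 0·3 + 0·-5 + -1·-5 = 5
  a_4 = 0·5 + 0·3 + -1·-5 = 5
  a_5 = 0·5 + 0·5 + -1·3 = -3
  a_6 = 0·-3 + 0·5 + -1·5 = -5
  a_7 = 0·-5 + 0·-3 + -1·5 = -5
  a_8 = 0·-5 + 0·-5 + -1·-3 = 3
  a_9 = 0·3 + 0·-5 + -1·-5 = 5
  a_10 = 0·5 + 0·3 + -1·-5 = 5
  a_11 = 0·5 + 0·5 + -1·3 = -3

0,0,-1 ; -3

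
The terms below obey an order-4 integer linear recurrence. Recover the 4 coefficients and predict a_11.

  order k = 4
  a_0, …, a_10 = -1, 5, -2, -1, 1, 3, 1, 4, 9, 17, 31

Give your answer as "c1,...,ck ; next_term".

  a_4 = 1·-1 + 1·-2 + 1·5 + 1·-1 = 1
  a_5 = 1·1 + 1·-1 + 1·-2 + 1·5 = 3
  a_6 = 1·3 + 1·1 + 1·-1 + 1·-2 = 1
  a_7 = 1·1 + 1·3 + 1·1 + 1·-1 = 4
  a_8 = 1·4 + 1·1 + 1·3 + 1·1 = 9
  a_9 = 1·9 + 1·4 + 1·1 + 1·3 = 17
  a_10 = 1·17 + 1·9 + 1·4 + 1·1 = 31
  a_11 = 1·31 + 1·17 + 1·9 + 1·4 = 61

1,1,1,1 ; 61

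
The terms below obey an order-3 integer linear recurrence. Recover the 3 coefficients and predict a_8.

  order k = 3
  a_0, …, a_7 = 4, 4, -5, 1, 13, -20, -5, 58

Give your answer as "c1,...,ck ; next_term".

-1,-2,1 ; -68

  a_3 = -1·-5 + -2·4 + 1·4 = 1
  a_4 = -1·1 + -2·-5 + 1·4 = 13
  a_5 = -1·13 + -2·1 + 1·-5 = -20
  a_6 = -1·-20 + -2·13 + 1·1 = -5
  a_7 = -1·-5 + -2·-20 + 1·13 = 58
  a_8 = -1·58 + -2·-5 + 1·-20 = -68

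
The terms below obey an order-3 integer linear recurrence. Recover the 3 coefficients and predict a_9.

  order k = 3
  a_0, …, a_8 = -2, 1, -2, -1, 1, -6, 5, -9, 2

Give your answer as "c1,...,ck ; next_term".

  a_3 = -1·-2 + 1·1 + 2·-2 = -1
  a_4 = -1·-1 + 1·-2 + 2·1 = 1
  a_5 = -1·1 + 1·-1 + 2·-2 = -6
  a_6 = -1·-6 + 1·1 + 2·-1 = 5
  a_7 = -1·5 + 1·-6 + 2·1 = -9
  a_8 = -1·-9 + 1·5 + 2·-6 = 2
  a_9 = -1·2 + 1·-9 + 2·5 = -1

-1,1,2 ; -1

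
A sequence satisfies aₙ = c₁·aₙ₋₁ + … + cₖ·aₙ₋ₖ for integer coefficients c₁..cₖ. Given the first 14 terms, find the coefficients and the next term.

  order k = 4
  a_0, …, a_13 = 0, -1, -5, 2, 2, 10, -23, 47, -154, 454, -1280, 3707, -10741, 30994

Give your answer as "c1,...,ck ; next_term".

  a_4 = -3·2 + -1·-5 + -3·-1 + -3·0 = 2
  a_5 = -3·2 + -1·2 + -3·-5 + -3·-1 = 10
  a_6 = -3·10 + -1·2 + -3·2 + -3·-5 = -23
  a_7 = -3·-23 + -1·10 + -3·2 + -3·2 = 47
  a_8 = -3·47 + -1·-23 + -3·10 + -3·2 = -154
  a_9 = -3·-154 + -1·47 + -3·-23 + -3·10 = 454
  a_10 = -3·454 + -1·-154 + -3·47 + -3·-23 = -1280
  a_11 = -3·-1280 + -1·454 + -3·-154 + -3·47 = 3707
  a_12 = -3·3707 + -1·-1280 + -3·454 + -3·-154 = -10741
  a_13 = -3·-10741 + -1·3707 + -3·-1280 + -3·454 = 30994
  a_14 = -3·30994 + -1·-10741 + -3·3707 + -3·-1280 = -89522

-3,-1,-3,-3 ; -89522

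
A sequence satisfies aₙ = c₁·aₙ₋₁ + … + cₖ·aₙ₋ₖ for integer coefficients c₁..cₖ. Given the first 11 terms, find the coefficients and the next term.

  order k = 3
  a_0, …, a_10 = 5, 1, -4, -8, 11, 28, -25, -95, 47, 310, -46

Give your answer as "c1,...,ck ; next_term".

0,-3,-1 ; -977

  a_3 = 0·-4 + -3·1 + -1·5 = -8
  a_4 = 0·-8 + -3·-4 + -1·1 = 11
  a_5 = 0·11 + -3·-8 + -1·-4 = 28
  a_6 = 0·28 + -3·11 + -1·-8 = -25
  a_7 = 0·-25 + -3·28 + -1·11 = -95
  a_8 = 0·-95 + -3·-25 + -1·28 = 47
  a_9 = 0·47 + -3·-95 + -1·-25 = 310
  a_10 = 0·310 + -3·47 + -1·-95 = -46
  a_11 = 0·-46 + -3·310 + -1·47 = -977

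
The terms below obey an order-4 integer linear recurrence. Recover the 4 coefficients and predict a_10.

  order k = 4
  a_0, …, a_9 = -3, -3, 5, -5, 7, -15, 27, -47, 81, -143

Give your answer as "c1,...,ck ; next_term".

-1,1,0,1 ; 251

  a_4 = -1·-5 + 1·5 + 0·-3 + 1·-3 = 7
  a_5 = -1·7 + 1·-5 + 0·5 + 1·-3 = -15
  a_6 = -1·-15 + 1·7 + 0·-5 + 1·5 = 27
  a_7 = -1·27 + 1·-15 + 0·7 + 1·-5 = -47
  a_8 = -1·-47 + 1·27 + 0·-15 + 1·7 = 81
  a_9 = -1·81 + 1·-47 + 0·27 + 1·-15 = -143
  a_10 = -1·-143 + 1·81 + 0·-47 + 1·27 = 251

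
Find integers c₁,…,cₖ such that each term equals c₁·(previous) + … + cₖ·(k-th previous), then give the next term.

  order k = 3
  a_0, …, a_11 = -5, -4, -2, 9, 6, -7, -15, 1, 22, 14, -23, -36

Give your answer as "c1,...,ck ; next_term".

  a_3 = 0·-2 + -1·-4 + -1·-5 = 9
  a_4 = 0·9 + -1·-2 + -1·-4 = 6
  a_5 = 0·6 + -1·9 + -1·-2 = -7
  a_6 = 0·-7 + -1·6 + -1·9 = -15
  a_7 = 0·-15 + -1·-7 + -1·6 = 1
  a_8 = 0·1 + -1·-15 + -1·-7 = 22
  a_9 = 0·22 + -1·1 + -1·-15 = 14
  a_10 = 0·14 + -1·22 + -1·1 = -23
  a_11 = 0·-23 + -1·14 + -1·22 = -36
  a_12 = 0·-36 + -1·-23 + -1·14 = 9

0,-1,-1 ; 9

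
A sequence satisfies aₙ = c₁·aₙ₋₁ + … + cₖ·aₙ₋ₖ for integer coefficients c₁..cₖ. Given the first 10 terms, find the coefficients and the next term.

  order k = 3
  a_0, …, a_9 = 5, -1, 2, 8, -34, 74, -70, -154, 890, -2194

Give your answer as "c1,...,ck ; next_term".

  a_3 = -3·2 + -4·-1 + 2·5 = 8
  a_4 = -3·8 + -4·2 + 2·-1 = -34
  a_5 = -3·-34 + -4·8 + 2·2 = 74
  a_6 = -3·74 + -4·-34 + 2·8 = -70
  a_7 = -3·-70 + -4·74 + 2·-34 = -154
  a_8 = -3·-154 + -4·-70 + 2·74 = 890
  a_9 = -3·890 + -4·-154 + 2·-70 = -2194
  a_10 = -3·-2194 + -4·890 + 2·-154 = 2714

-3,-4,2 ; 2714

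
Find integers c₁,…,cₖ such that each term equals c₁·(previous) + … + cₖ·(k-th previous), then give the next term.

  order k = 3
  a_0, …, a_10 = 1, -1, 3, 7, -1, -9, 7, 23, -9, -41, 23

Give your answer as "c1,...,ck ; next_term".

1,-2,2 ; 87

  a_3 = 1·3 + -2·-1 + 2·1 = 7
  a_4 = 1·7 + -2·3 + 2·-1 = -1
  a_5 = 1·-1 + -2·7 + 2·3 = -9
  a_6 = 1·-9 + -2·-1 + 2·7 = 7
  a_7 = 1·7 + -2·-9 + 2·-1 = 23
  a_8 = 1·23 + -2·7 + 2·-9 = -9
  a_9 = 1·-9 + -2·23 + 2·7 = -41
  a_10 = 1·-41 + -2·-9 + 2·23 = 23
  a_11 = 1·23 + -2·-41 + 2·-9 = 87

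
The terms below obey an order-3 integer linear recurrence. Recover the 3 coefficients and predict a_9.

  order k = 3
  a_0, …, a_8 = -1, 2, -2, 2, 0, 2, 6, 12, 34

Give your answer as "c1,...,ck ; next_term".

  a_3 = 1·-2 + 3·2 + 2·-1 = 2
  a_4 = 1·2 + 3·-2 + 2·2 = 0
  a_5 = 1·0 + 3·2 + 2·-2 = 2
  a_6 = 1·2 + 3·0 + 2·2 = 6
  a_7 = 1·6 + 3·2 + 2·0 = 12
  a_8 = 1·12 + 3·6 + 2·2 = 34
  a_9 = 1·34 + 3·12 + 2·6 = 82

1,3,2 ; 82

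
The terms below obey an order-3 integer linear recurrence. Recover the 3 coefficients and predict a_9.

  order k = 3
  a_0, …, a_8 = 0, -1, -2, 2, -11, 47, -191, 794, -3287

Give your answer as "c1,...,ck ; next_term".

  a_3 = -3·-2 + 4·-1 + -3·0 = 2
  a_4 = -3·2 + 4·-2 + -3·-1 = -11
  a_5 = -3·-11 + 4·2 + -3·-2 = 47
  a_6 = -3·47 + 4·-11 + -3·2 = -191
  a_7 = -3·-191 + 4·47 + -3·-11 = 794
  a_8 = -3·794 + 4·-191 + -3·47 = -3287
  a_9 = -3·-3287 + 4·794 + -3·-191 = 13610

-3,4,-3 ; 13610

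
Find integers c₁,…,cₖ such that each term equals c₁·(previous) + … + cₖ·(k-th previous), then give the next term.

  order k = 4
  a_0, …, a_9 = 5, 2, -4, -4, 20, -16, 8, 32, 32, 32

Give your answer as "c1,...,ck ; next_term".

  a_4 = 0·-4 + 2·-4 + 4·2 + 4·5 = 20
  a_5 = 0·20 + 2·-4 + 4·-4 + 4·2 = -16
  a_6 = 0·-16 + 2·20 + 4·-4 + 4·-4 = 8
  a_7 = 0·8 + 2·-16 + 4·20 + 4·-4 = 32
  a_8 = 0·32 + 2·8 + 4·-16 + 4·20 = 32
  a_9 = 0·32 + 2·32 + 4·8 + 4·-16 = 32
  a_10 = 0·32 + 2·32 + 4·32 + 4·8 = 224

0,2,4,4 ; 224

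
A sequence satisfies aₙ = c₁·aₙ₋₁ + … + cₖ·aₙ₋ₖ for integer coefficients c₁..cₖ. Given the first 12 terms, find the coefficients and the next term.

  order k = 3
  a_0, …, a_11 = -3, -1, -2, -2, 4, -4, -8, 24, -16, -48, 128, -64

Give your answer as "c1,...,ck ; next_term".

  a_3 = -1·-2 + -2·-1 + 2·-3 = -2
  a_4 = -1·-2 + -2·-2 + 2·-1 = 4
  a_5 = -1·4 + -2·-2 + 2·-2 = -4
  a_6 = -1·-4 + -2·4 + 2·-2 = -8
  a_7 = -1·-8 + -2·-4 + 2·4 = 24
  a_8 = -1·24 + -2·-8 + 2·-4 = -16
  a_9 = -1·-16 + -2·24 + 2·-8 = -48
  a_10 = -1·-48 + -2·-16 + 2·24 = 128
  a_11 = -1·128 + -2·-48 + 2·-16 = -64
  a_12 = -1·-64 + -2·128 + 2·-48 = -288

-1,-2,2 ; -288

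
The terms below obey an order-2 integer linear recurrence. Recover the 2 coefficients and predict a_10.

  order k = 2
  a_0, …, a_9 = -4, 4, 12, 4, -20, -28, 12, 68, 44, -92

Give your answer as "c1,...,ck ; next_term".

1,-2 ; -180

  a_2 = 1·4 + -2·-4 = 12
  a_3 = 1·12 + -2·4 = 4
  a_4 = 1·4 + -2·12 = -20
  a_5 = 1·-20 + -2·4 = -28
  a_6 = 1·-28 + -2·-20 = 12
  a_7 = 1·12 + -2·-28 = 68
  a_8 = 1·68 + -2·12 = 44
  a_9 = 1·44 + -2·68 = -92
  a_10 = 1·-92 + -2·44 = -180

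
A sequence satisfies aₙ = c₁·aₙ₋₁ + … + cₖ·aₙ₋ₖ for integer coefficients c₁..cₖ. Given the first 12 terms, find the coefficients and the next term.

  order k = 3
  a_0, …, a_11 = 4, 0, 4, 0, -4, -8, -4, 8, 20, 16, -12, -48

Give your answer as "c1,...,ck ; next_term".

  a_3 = 1·4 + -1·0 + -1·4 = 0
  a_4 = 1·0 + -1·4 + -1·0 = -4
  a_5 = 1·-4 + -1·0 + -1·4 = -8
  a_6 = 1·-8 + -1·-4 + -1·0 = -4
  a_7 = 1·-4 + -1·-8 + -1·-4 = 8
  a_8 = 1·8 + -1·-4 + -1·-8 = 20
  a_9 = 1·20 + -1·8 + -1·-4 = 16
  a_10 = 1·16 + -1·20 + -1·8 = -12
  a_11 = 1·-12 + -1·16 + -1·20 = -48
  a_12 = 1·-48 + -1·-12 + -1·16 = -52

1,-1,-1 ; -52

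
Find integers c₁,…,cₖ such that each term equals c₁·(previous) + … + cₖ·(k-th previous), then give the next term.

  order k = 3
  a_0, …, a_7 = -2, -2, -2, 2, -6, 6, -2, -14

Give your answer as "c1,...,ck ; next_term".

-2,-1,2 ; 42

  a_3 = -2·-2 + -1·-2 + 2·-2 = 2
  a_4 = -2·2 + -1·-2 + 2·-2 = -6
  a_5 = -2·-6 + -1·2 + 2·-2 = 6
  a_6 = -2·6 + -1·-6 + 2·2 = -2
  a_7 = -2·-2 + -1·6 + 2·-6 = -14
  a_8 = -2·-14 + -1·-2 + 2·6 = 42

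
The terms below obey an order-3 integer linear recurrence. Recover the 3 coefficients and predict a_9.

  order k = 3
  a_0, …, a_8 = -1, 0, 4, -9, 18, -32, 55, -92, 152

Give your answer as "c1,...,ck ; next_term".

-2,0,1 ; -249

  a_3 = -2·4 + 0·0 + 1·-1 = -9
  a_4 = -2·-9 + 0·4 + 1·0 = 18
  a_5 = -2·18 + 0·-9 + 1·4 = -32
  a_6 = -2·-32 + 0·18 + 1·-9 = 55
  a_7 = -2·55 + 0·-32 + 1·18 = -92
  a_8 = -2·-92 + 0·55 + 1·-32 = 152
  a_9 = -2·152 + 0·-92 + 1·55 = -249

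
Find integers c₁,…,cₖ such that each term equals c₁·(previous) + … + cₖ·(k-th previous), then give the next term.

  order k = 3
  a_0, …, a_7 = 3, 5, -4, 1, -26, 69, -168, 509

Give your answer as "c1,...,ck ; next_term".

-2,1,-4 ; -1462

  a_3 = -2·-4 + 1·5 + -4·3 = 1
  a_4 = -2·1 + 1·-4 + -4·5 = -26
  a_5 = -2·-26 + 1·1 + -4·-4 = 69
  a_6 = -2·69 + 1·-26 + -4·1 = -168
  a_7 = -2·-168 + 1·69 + -4·-26 = 509
  a_8 = -2·509 + 1·-168 + -4·69 = -1462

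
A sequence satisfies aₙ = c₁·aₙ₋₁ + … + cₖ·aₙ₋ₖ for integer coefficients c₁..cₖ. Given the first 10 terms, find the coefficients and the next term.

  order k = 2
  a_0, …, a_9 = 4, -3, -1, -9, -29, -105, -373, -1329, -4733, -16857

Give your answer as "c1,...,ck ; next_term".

  a_2 = 3·-3 + 2·4 = -1
  a_3 = 3·-1 + 2·-3 = -9
  a_4 = 3·-9 + 2·-1 = -29
  a_5 = 3·-29 + 2·-9 = -105
  a_6 = 3·-105 + 2·-29 = -373
  a_7 = 3·-373 + 2·-105 = -1329
  a_8 = 3·-1329 + 2·-373 = -4733
  a_9 = 3·-4733 + 2·-1329 = -16857
  a_10 = 3·-16857 + 2·-4733 = -60037

3,2 ; -60037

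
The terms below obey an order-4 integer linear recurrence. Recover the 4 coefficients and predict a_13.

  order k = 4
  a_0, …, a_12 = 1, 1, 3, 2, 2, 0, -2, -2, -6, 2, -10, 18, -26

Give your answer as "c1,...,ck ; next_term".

-1,2,0,-2 ; 58

  a_4 = -1·2 + 2·3 + 0·1 + -2·1 = 2
  a_5 = -1·2 + 2·2 + 0·3 + -2·1 = 0
  a_6 = -1·0 + 2·2 + 0·2 + -2·3 = -2
  a_7 = -1·-2 + 2·0 + 0·2 + -2·2 = -2
  a_8 = -1·-2 + 2·-2 + 0·0 + -2·2 = -6
  a_9 = -1·-6 + 2·-2 + 0·-2 + -2·0 = 2
  a_10 = -1·2 + 2·-6 + 0·-2 + -2·-2 = -10
  a_11 = -1·-10 + 2·2 + 0·-6 + -2·-2 = 18
  a_12 = -1·18 + 2·-10 + 0·2 + -2·-6 = -26
  a_13 = -1·-26 + 2·18 + 0·-10 + -2·2 = 58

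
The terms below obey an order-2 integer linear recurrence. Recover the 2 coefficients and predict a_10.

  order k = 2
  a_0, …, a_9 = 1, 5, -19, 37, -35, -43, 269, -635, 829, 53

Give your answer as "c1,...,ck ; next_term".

  a_2 = -3·5 + -4·1 = -19
  a_3 = -3·-19 + -4·5 = 37
  a_4 = -3·37 + -4·-19 = -35
  a_5 = -3·-35 + -4·37 = -43
  a_6 = -3·-43 + -4·-35 = 269
  a_7 = -3·269 + -4·-43 = -635
  a_8 = -3·-635 + -4·269 = 829
  a_9 = -3·829 + -4·-635 = 53
  a_10 = -3·53 + -4·829 = -3475

-3,-4 ; -3475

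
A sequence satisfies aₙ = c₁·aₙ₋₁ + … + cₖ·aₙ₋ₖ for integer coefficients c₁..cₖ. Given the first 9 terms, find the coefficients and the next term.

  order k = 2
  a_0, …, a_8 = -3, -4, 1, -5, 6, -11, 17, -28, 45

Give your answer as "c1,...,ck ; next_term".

-1,1 ; -73

  a_2 = -1·-4 + 1·-3 = 1
  a_3 = -1·1 + 1·-4 = -5
  a_4 = -1·-5 + 1·1 = 6
  a_5 = -1·6 + 1·-5 = -11
  a_6 = -1·-11 + 1·6 = 17
  a_7 = -1·17 + 1·-11 = -28
  a_8 = -1·-28 + 1·17 = 45
  a_9 = -1·45 + 1·-28 = -73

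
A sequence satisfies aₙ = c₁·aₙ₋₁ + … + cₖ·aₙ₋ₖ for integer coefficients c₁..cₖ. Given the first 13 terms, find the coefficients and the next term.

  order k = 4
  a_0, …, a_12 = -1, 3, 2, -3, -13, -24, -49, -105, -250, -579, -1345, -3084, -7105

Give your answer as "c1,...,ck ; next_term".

2,1,-2,3 ; -16341

  a_4 = 2·-3 + 1·2 + -2·3 + 3·-1 = -13
  a_5 = 2·-13 + 1·-3 + -2·2 + 3·3 = -24
  a_6 = 2·-24 + 1·-13 + -2·-3 + 3·2 = -49
  a_7 = 2·-49 + 1·-24 + -2·-13 + 3·-3 = -105
  a_8 = 2·-105 + 1·-49 + -2·-24 + 3·-13 = -250
  a_9 = 2·-250 + 1·-105 + -2·-49 + 3·-24 = -579
  a_10 = 2·-579 + 1·-250 + -2·-105 + 3·-49 = -1345
  a_11 = 2·-1345 + 1·-579 + -2·-250 + 3·-105 = -3084
  a_12 = 2·-3084 + 1·-1345 + -2·-579 + 3·-250 = -7105
  a_13 = 2·-7105 + 1·-3084 + -2·-1345 + 3·-579 = -16341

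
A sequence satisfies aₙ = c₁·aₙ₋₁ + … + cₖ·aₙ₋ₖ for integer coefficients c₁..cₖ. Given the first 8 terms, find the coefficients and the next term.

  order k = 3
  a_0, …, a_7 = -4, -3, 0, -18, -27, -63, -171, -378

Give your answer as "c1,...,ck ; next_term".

  a_3 = 1·0 + 2·-3 + 3·-4 = -18
  a_4 = 1·-18 + 2·0 + 3·-3 = -27
  a_5 = 1·-27 + 2·-18 + 3·0 = -63
  a_6 = 1·-63 + 2·-27 + 3·-18 = -171
  a_7 = 1·-171 + 2·-63 + 3·-27 = -378
  a_8 = 1·-378 + 2·-171 + 3·-63 = -909

1,2,3 ; -909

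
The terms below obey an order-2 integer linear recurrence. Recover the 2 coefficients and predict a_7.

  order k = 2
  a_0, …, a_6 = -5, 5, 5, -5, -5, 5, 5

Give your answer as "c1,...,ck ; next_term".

  a_2 = 0·5 + -1·-5 = 5
  a_3 = 0·5 + -1·5 = -5
  a_4 = 0·-5 + -1·5 = -5
  a_5 = 0·-5 + -1·-5 = 5
  a_6 = 0·5 + -1·-5 = 5
  a_7 = 0·5 + -1·5 = -5

0,-1 ; -5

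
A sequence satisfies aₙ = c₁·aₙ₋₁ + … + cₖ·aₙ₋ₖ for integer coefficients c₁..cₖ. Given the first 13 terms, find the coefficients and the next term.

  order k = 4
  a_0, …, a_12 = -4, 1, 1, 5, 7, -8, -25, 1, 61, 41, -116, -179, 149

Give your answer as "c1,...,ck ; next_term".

1,-3,1,-1 ; 529

  a_4 = 1·5 + -3·1 + 1·1 + -1·-4 = 7
  a_5 = 1·7 + -3·5 + 1·1 + -1·1 = -8
  a_6 = 1·-8 + -3·7 + 1·5 + -1·1 = -25
  a_7 = 1·-25 + -3·-8 + 1·7 + -1·5 = 1
  a_8 = 1·1 + -3·-25 + 1·-8 + -1·7 = 61
  a_9 = 1·61 + -3·1 + 1·-25 + -1·-8 = 41
  a_10 = 1·41 + -3·61 + 1·1 + -1·-25 = -116
  a_11 = 1·-116 + -3·41 + 1·61 + -1·1 = -179
  a_12 = 1·-179 + -3·-116 + 1·41 + -1·61 = 149
  a_13 = 1·149 + -3·-179 + 1·-116 + -1·41 = 529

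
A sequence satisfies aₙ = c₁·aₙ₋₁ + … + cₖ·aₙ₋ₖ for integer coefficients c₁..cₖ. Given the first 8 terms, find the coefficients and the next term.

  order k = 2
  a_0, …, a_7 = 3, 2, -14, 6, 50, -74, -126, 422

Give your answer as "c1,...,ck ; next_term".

  a_2 = -1·2 + -4·3 = -14
  a_3 = -1·-14 + -4·2 = 6
  a_4 = -1·6 + -4·-14 = 50
  a_5 = -1·50 + -4·6 = -74
  a_6 = -1·-74 + -4·50 = -126
  a_7 = -1·-126 + -4·-74 = 422
  a_8 = -1·422 + -4·-126 = 82

-1,-4 ; 82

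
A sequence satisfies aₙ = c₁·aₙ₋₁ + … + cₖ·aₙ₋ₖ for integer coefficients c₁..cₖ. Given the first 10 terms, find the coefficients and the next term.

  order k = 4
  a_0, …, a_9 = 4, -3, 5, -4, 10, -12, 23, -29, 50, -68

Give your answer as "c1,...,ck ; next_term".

-1,1,1,1 ; 112

  a_4 = -1·-4 + 1·5 + 1·-3 + 1·4 = 10
  a_5 = -1·10 + 1·-4 + 1·5 + 1·-3 = -12
  a_6 = -1·-12 + 1·10 + 1·-4 + 1·5 = 23
  a_7 = -1·23 + 1·-12 + 1·10 + 1·-4 = -29
  a_8 = -1·-29 + 1·23 + 1·-12 + 1·10 = 50
  a_9 = -1·50 + 1·-29 + 1·23 + 1·-12 = -68
  a_10 = -1·-68 + 1·50 + 1·-29 + 1·23 = 112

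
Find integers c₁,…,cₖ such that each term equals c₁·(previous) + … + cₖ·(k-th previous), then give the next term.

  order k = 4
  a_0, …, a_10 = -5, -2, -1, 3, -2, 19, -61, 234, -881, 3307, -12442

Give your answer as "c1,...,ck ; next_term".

-3,3,0,-2 ; 46779

  a_4 = -3·3 + 3·-1 + 0·-2 + -2·-5 = -2
  a_5 = -3·-2 + 3·3 + 0·-1 + -2·-2 = 19
  a_6 = -3·19 + 3·-2 + 0·3 + -2·-1 = -61
  a_7 = -3·-61 + 3·19 + 0·-2 + -2·3 = 234
  a_8 = -3·234 + 3·-61 + 0·19 + -2·-2 = -881
  a_9 = -3·-881 + 3·234 + 0·-61 + -2·19 = 3307
  a_10 = -3·3307 + 3·-881 + 0·234 + -2·-61 = -12442
  a_11 = -3·-12442 + 3·3307 + 0·-881 + -2·234 = 46779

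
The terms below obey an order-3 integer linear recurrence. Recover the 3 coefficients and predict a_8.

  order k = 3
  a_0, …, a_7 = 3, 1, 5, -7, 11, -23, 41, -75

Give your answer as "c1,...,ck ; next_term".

-1,1,-1 ; 139

  a_3 = -1·5 + 1·1 + -1·3 = -7
  a_4 = -1·-7 + 1·5 + -1·1 = 11
  a_5 = -1·11 + 1·-7 + -1·5 = -23
  a_6 = -1·-23 + 1·11 + -1·-7 = 41
  a_7 = -1·41 + 1·-23 + -1·11 = -75
  a_8 = -1·-75 + 1·41 + -1·-23 = 139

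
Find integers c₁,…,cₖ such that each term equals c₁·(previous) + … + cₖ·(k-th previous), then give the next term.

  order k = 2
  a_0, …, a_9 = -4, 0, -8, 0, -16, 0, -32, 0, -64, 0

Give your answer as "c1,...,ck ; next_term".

0,2 ; -128

  a_2 = 0·0 + 2·-4 = -8
  a_3 = 0·-8 + 2·0 = 0
  a_4 = 0·0 + 2·-8 = -16
  a_5 = 0·-16 + 2·0 = 0
  a_6 = 0·0 + 2·-16 = -32
  a_7 = 0·-32 + 2·0 = 0
  a_8 = 0·0 + 2·-32 = -64
  a_9 = 0·-64 + 2·0 = 0
  a_10 = 0·0 + 2·-64 = -128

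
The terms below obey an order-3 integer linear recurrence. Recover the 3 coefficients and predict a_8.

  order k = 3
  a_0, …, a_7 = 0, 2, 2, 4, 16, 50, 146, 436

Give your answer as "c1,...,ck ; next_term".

  a_3 = 3·2 + -1·2 + 3·0 = 4
  a_4 = 3·4 + -1·2 + 3·2 = 16
  a_5 = 3·16 + -1·4 + 3·2 = 50
  a_6 = 3·50 + -1·16 + 3·4 = 146
  a_7 = 3·146 + -1·50 + 3·16 = 436
  a_8 = 3·436 + -1·146 + 3·50 = 1312

3,-1,3 ; 1312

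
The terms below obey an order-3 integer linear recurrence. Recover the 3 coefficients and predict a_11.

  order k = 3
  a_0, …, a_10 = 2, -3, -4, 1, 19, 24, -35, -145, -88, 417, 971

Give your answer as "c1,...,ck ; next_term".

1,-3,-2 ; -104

  a_3 = 1·-4 + -3·-3 + -2·2 = 1
  a_4 = 1·1 + -3·-4 + -2·-3 = 19
  a_5 = 1·19 + -3·1 + -2·-4 = 24
  a_6 = 1·24 + -3·19 + -2·1 = -35
  a_7 = 1·-35 + -3·24 + -2·19 = -145
  a_8 = 1·-145 + -3·-35 + -2·24 = -88
  a_9 = 1·-88 + -3·-145 + -2·-35 = 417
  a_10 = 1·417 + -3·-88 + -2·-145 = 971
  a_11 = 1·971 + -3·417 + -2·-88 = -104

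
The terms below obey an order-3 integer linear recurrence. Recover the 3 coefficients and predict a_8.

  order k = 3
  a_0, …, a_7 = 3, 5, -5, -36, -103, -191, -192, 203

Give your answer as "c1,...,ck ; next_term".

  a_3 = 3·-5 + -3·5 + -2·3 = -36
  a_4 = 3·-36 + -3·-5 + -2·5 = -103
  a_5 = 3·-103 + -3·-36 + -2·-5 = -191
  a_6 = 3·-191 + -3·-103 + -2·-36 = -192
  a_7 = 3·-192 + -3·-191 + -2·-103 = 203
  a_8 = 3·203 + -3·-192 + -2·-191 = 1567

3,-3,-2 ; 1567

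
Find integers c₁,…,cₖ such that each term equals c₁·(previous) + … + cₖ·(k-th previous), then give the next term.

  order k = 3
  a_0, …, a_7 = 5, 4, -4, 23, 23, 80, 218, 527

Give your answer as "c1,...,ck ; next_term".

  a_3 = 1·-4 + 3·4 + 3·5 = 23
  a_4 = 1·23 + 3·-4 + 3·4 = 23
  a_5 = 1·23 + 3·23 + 3·-4 = 80
  a_6 = 1·80 + 3·23 + 3·23 = 218
  a_7 = 1·218 + 3·80 + 3·23 = 527
  a_8 = 1·527 + 3·218 + 3·80 = 1421

1,3,3 ; 1421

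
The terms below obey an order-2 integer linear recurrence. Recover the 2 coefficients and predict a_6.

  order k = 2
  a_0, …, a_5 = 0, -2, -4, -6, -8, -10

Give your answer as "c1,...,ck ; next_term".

  a_2 = 2·-2 + -1·0 = -4
  a_3 = 2·-4 + -1·-2 = -6
  a_4 = 2·-6 + -1·-4 = -8
  a_5 = 2·-8 + -1·-6 = -10
  a_6 = 2·-10 + -1·-8 = -12

2,-1 ; -12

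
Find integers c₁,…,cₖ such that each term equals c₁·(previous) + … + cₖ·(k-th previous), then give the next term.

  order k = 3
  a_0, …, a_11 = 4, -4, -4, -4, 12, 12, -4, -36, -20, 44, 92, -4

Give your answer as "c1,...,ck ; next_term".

  a_3 = 0·-4 + -1·-4 + -2·4 = -4
  a_4 = 0·-4 + -1·-4 + -2·-4 = 12
  a_5 = 0·12 + -1·-4 + -2·-4 = 12
  a_6 = 0·12 + -1·12 + -2·-4 = -4
  a_7 = 0·-4 + -1·12 + -2·12 = -36
  a_8 = 0·-36 + -1·-4 + -2·12 = -20
  a_9 = 0·-20 + -1·-36 + -2·-4 = 44
  a_10 = 0·44 + -1·-20 + -2·-36 = 92
  a_11 = 0·92 + -1·44 + -2·-20 = -4
  a_12 = 0·-4 + -1·92 + -2·44 = -180

0,-1,-2 ; -180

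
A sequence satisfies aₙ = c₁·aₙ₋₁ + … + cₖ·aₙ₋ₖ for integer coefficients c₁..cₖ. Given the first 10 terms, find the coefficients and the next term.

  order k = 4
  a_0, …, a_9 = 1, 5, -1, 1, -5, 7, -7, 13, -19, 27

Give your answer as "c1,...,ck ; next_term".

0,1,-1,1 ; -39

  a_4 = 0·1 + 1·-1 + -1·5 + 1·1 = -5
  a_5 = 0·-5 + 1·1 + -1·-1 + 1·5 = 7
  a_6 = 0·7 + 1·-5 + -1·1 + 1·-1 = -7
  a_7 = 0·-7 + 1·7 + -1·-5 + 1·1 = 13
  a_8 = 0·13 + 1·-7 + -1·7 + 1·-5 = -19
  a_9 = 0·-19 + 1·13 + -1·-7 + 1·7 = 27
  a_10 = 0·27 + 1·-19 + -1·13 + 1·-7 = -39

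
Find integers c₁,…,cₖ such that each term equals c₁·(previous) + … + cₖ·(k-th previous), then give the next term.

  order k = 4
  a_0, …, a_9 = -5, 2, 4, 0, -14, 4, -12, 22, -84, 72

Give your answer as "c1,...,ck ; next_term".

0,2,-1,4 ; -238

  a_4 = 0·0 + 2·4 + -1·2 + 4·-5 = -14
  a_5 = 0·-14 + 2·0 + -1·4 + 4·2 = 4
  a_6 = 0·4 + 2·-14 + -1·0 + 4·4 = -12
  a_7 = 0·-12 + 2·4 + -1·-14 + 4·0 = 22
  a_8 = 0·22 + 2·-12 + -1·4 + 4·-14 = -84
  a_9 = 0·-84 + 2·22 + -1·-12 + 4·4 = 72
  a_10 = 0·72 + 2·-84 + -1·22 + 4·-12 = -238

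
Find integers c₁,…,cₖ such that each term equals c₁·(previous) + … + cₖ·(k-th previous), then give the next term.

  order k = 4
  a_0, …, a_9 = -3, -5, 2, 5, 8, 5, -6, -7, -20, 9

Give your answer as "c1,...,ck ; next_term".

-1,1,-1,-2 ; -10

  a_4 = -1·5 + 1·2 + -1·-5 + -2·-3 = 8
  a_5 = -1·8 + 1·5 + -1·2 + -2·-5 = 5
  a_6 = -1·5 + 1·8 + -1·5 + -2·2 = -6
  a_7 = -1·-6 + 1·5 + -1·8 + -2·5 = -7
  a_8 = -1·-7 + 1·-6 + -1·5 + -2·8 = -20
  a_9 = -1·-20 + 1·-7 + -1·-6 + -2·5 = 9
  a_10 = -1·9 + 1·-20 + -1·-7 + -2·-6 = -10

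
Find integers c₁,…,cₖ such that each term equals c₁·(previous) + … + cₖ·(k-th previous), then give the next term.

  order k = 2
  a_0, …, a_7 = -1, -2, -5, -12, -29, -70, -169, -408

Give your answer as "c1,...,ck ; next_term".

  a_2 = 2·-2 + 1·-1 = -5
  a_3 = 2·-5 + 1·-2 = -12
  a_4 = 2·-12 + 1·-5 = -29
  a_5 = 2·-29 + 1·-12 = -70
  a_6 = 2·-70 + 1·-29 = -169
  a_7 = 2·-169 + 1·-70 = -408
  a_8 = 2·-408 + 1·-169 = -985

2,1 ; -985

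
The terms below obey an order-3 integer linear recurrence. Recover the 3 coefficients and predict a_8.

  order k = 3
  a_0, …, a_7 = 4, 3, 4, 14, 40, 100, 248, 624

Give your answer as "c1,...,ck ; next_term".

3,-2,2 ; 1576

  a_3 = 3·4 + -2·3 + 2·4 = 14
  a_4 = 3·14 + -2·4 + 2·3 = 40
  a_5 = 3·40 + -2·14 + 2·4 = 100
  a_6 = 3·100 + -2·40 + 2·14 = 248
  a_7 = 3·248 + -2·100 + 2·40 = 624
  a_8 = 3·624 + -2·248 + 2·100 = 1576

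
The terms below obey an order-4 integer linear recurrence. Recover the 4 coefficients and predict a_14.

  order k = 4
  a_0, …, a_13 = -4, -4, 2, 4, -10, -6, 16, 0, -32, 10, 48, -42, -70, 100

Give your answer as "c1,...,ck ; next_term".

0,-1,1,1 ; 76

  a_4 = 0·4 + -1·2 + 1·-4 + 1·-4 = -10
  a_5 = 0·-10 + -1·4 + 1·2 + 1·-4 = -6
  a_6 = 0·-6 + -1·-10 + 1·4 + 1·2 = 16
  a_7 = 0·16 + -1·-6 + 1·-10 + 1·4 = 0
  a_8 = 0·0 + -1·16 + 1·-6 + 1·-10 = -32
  a_9 = 0·-32 + -1·0 + 1·16 + 1·-6 = 10
  a_10 = 0·10 + -1·-32 + 1·0 + 1·16 = 48
  a_11 = 0·48 + -1·10 + 1·-32 + 1·0 = -42
  a_12 = 0·-42 + -1·48 + 1·10 + 1·-32 = -70
  a_13 = 0·-70 + -1·-42 + 1·48 + 1·10 = 100
  a_14 = 0·100 + -1·-70 + 1·-42 + 1·48 = 76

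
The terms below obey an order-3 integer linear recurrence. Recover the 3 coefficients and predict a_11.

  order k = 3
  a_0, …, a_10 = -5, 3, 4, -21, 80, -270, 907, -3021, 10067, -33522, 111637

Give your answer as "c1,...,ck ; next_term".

  a_3 = -3·4 + 2·3 + 3·-5 = -21
  a_4 = -3·-21 + 2·4 + 3·3 = 80
  a_5 = -3·80 + 2·-21 + 3·4 = -270
  a_6 = -3·-270 + 2·80 + 3·-21 = 907
  a_7 = -3·907 + 2·-270 + 3·80 = -3021
  a_8 = -3·-3021 + 2·907 + 3·-270 = 10067
  a_9 = -3·10067 + 2·-3021 + 3·907 = -33522
  a_10 = -3·-33522 + 2·10067 + 3·-3021 = 111637
  a_11 = -3·111637 + 2·-33522 + 3·10067 = -371754

-3,2,3 ; -371754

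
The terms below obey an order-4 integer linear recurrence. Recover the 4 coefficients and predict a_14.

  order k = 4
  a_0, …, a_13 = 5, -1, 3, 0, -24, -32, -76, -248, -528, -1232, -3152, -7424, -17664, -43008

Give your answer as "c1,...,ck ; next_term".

  a_4 = 2·0 + 0·3 + 4·-1 + -4·5 = -24
  a_5 = 2·-24 + 0·0 + 4·3 + -4·-1 = -32
  a_6 = 2·-32 + 0·-24 + 4·0 + -4·3 = -76
  a_7 = 2·-76 + 0·-32 + 4·-24 + -4·0 = -248
  a_8 = 2·-248 + 0·-76 + 4·-32 + -4·-24 = -528
  a_9 = 2·-528 + 0·-248 + 4·-76 + -4·-32 = -1232
  a_10 = 2·-1232 + 0·-528 + 4·-248 + -4·-76 = -3152
  a_11 = 2·-3152 + 0·-1232 + 4·-528 + -4·-248 = -7424
  a_12 = 2·-7424 + 0·-3152 + 4·-1232 + -4·-528 = -17664
  a_13 = 2·-17664 + 0·-7424 + 4·-3152 + -4·-1232 = -43008
  a_14 = 2·-43008 + 0·-17664 + 4·-7424 + -4·-3152 = -103104

2,0,4,-4 ; -103104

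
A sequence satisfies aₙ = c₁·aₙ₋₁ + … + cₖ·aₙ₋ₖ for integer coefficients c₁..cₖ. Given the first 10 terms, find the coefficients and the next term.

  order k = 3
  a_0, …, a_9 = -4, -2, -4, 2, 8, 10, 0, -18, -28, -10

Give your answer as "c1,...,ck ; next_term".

1,-1,-1 ; 36

  a_3 = 1·-4 + -1·-2 + -1·-4 = 2
  a_4 = 1·2 + -1·-4 + -1·-2 = 8
  a_5 = 1·8 + -1·2 + -1·-4 = 10
  a_6 = 1·10 + -1·8 + -1·2 = 0
  a_7 = 1·0 + -1·10 + -1·8 = -18
  a_8 = 1·-18 + -1·0 + -1·10 = -28
  a_9 = 1·-28 + -1·-18 + -1·0 = -10
  a_10 = 1·-10 + -1·-28 + -1·-18 = 36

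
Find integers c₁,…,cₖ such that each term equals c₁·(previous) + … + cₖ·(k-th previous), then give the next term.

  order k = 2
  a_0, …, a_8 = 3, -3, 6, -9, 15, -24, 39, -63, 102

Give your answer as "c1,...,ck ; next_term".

-1,1 ; -165

  a_2 = -1·-3 + 1·3 = 6
  a_3 = -1·6 + 1·-3 = -9
  a_4 = -1·-9 + 1·6 = 15
  a_5 = -1·15 + 1·-9 = -24
  a_6 = -1·-24 + 1·15 = 39
  a_7 = -1·39 + 1·-24 = -63
  a_8 = -1·-63 + 1·39 = 102
  a_9 = -1·102 + 1·-63 = -165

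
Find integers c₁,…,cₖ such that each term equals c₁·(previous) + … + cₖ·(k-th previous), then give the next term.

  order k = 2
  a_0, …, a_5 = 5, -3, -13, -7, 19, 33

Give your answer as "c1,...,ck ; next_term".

1,-2 ; -5

  a_2 = 1·-3 + -2·5 = -13
  a_3 = 1·-13 + -2·-3 = -7
  a_4 = 1·-7 + -2·-13 = 19
  a_5 = 1·19 + -2·-7 = 33
  a_6 = 1·33 + -2·19 = -5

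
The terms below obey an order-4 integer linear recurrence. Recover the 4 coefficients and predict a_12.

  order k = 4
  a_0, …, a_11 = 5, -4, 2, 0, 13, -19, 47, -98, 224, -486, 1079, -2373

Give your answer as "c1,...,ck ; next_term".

-1,2,-1,1 ; 5241

  a_4 = -1·0 + 2·2 + -1·-4 + 1·5 = 13
  a_5 = -1·13 + 2·0 + -1·2 + 1·-4 = -19
  a_6 = -1·-19 + 2·13 + -1·0 + 1·2 = 47
  a_7 = -1·47 + 2·-19 + -1·13 + 1·0 = -98
  a_8 = -1·-98 + 2·47 + -1·-19 + 1·13 = 224
  a_9 = -1·224 + 2·-98 + -1·47 + 1·-19 = -486
  a_10 = -1·-486 + 2·224 + -1·-98 + 1·47 = 1079
  a_11 = -1·1079 + 2·-486 + -1·224 + 1·-98 = -2373
  a_12 = -1·-2373 + 2·1079 + -1·-486 + 1·224 = 5241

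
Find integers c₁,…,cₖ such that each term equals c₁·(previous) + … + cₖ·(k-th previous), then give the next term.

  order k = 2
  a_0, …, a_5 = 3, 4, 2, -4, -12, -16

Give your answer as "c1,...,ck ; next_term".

2,-2 ; -8

  a_2 = 2·4 + -2·3 = 2
  a_3 = 2·2 + -2·4 = -4
  a_4 = 2·-4 + -2·2 = -12
  a_5 = 2·-12 + -2·-4 = -16
  a_6 = 2·-16 + -2·-12 = -8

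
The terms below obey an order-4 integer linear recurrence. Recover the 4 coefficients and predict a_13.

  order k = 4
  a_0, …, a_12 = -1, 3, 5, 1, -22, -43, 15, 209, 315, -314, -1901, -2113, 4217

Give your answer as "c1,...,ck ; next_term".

1,-3,-3,-1 ; 16573

  a_4 = 1·1 + -3·5 + -3·3 + -1·-1 = -22
  a_5 = 1·-22 + -3·1 + -3·5 + -1·3 = -43
  a_6 = 1·-43 + -3·-22 + -3·1 + -1·5 = 15
  a_7 = 1·15 + -3·-43 + -3·-22 + -1·1 = 209
  a_8 = 1·209 + -3·15 + -3·-43 + -1·-22 = 315
  a_9 = 1·315 + -3·209 + -3·15 + -1·-43 = -314
  a_10 = 1·-314 + -3·315 + -3·209 + -1·15 = -1901
  a_11 = 1·-1901 + -3·-314 + -3·315 + -1·209 = -2113
  a_12 = 1·-2113 + -3·-1901 + -3·-314 + -1·315 = 4217
  a_13 = 1·4217 + -3·-2113 + -3·-1901 + -1·-314 = 16573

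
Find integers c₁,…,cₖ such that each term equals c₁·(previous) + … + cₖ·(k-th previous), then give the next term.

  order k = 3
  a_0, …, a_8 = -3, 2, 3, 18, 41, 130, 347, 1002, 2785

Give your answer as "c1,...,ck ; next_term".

2,3,-2 ; 7882

  a_3 = 2·3 + 3·2 + -2·-3 = 18
  a_4 = 2·18 + 3·3 + -2·2 = 41
  a_5 = 2·41 + 3·18 + -2·3 = 130
  a_6 = 2·130 + 3·41 + -2·18 = 347
  a_7 = 2·347 + 3·130 + -2·41 = 1002
  a_8 = 2·1002 + 3·347 + -2·130 = 2785
  a_9 = 2·2785 + 3·1002 + -2·347 = 7882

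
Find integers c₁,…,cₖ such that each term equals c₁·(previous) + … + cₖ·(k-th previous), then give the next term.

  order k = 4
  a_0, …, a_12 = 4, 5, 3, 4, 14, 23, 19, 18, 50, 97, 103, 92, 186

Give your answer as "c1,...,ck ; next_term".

  a_4 = 1·4 + -1·3 + 1·5 + 2·4 = 14
  a_5 = 1·14 + -1·4 + 1·3 + 2·5 = 23
  a_6 = 1·23 + -1·14 + 1·4 + 2·3 = 19
  a_7 = 1·19 + -1·23 + 1·14 + 2·4 = 18
  a_8 = 1·18 + -1·19 + 1·23 + 2·14 = 50
  a_9 = 1·50 + -1·18 + 1·19 + 2·23 = 97
  a_10 = 1·97 + -1·50 + 1·18 + 2·19 = 103
  a_11 = 1·103 + -1·97 + 1·50 + 2·18 = 92
  a_12 = 1·92 + -1·103 + 1·97 + 2·50 = 186
  a_13 = 1·186 + -1·92 + 1·103 + 2·97 = 391

1,-1,1,2 ; 391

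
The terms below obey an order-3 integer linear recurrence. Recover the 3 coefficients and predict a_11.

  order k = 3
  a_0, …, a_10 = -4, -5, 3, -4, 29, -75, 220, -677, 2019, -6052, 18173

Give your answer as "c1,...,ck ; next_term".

-2,2,-3 ; -54507

  a_3 = -2·3 + 2·-5 + -3·-4 = -4
  a_4 = -2·-4 + 2·3 + -3·-5 = 29
  a_5 = -2·29 + 2·-4 + -3·3 = -75
  a_6 = -2·-75 + 2·29 + -3·-4 = 220
  a_7 = -2·220 + 2·-75 + -3·29 = -677
  a_8 = -2·-677 + 2·220 + -3·-75 = 2019
  a_9 = -2·2019 + 2·-677 + -3·220 = -6052
  a_10 = -2·-6052 + 2·2019 + -3·-677 = 18173
  a_11 = -2·18173 + 2·-6052 + -3·2019 = -54507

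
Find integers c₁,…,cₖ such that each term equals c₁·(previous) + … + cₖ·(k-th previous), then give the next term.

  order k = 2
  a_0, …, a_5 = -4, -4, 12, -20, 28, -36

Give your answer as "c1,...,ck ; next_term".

-2,-1 ; 44

  a_2 = -2·-4 + -1·-4 = 12
  a_3 = -2·12 + -1·-4 = -20
  a_4 = -2·-20 + -1·12 = 28
  a_5 = -2·28 + -1·-20 = -36
  a_6 = -2·-36 + -1·28 = 44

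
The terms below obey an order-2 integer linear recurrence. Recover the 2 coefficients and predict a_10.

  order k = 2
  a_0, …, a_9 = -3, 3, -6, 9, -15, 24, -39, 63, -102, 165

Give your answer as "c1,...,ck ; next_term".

-1,1 ; -267

  a_2 = -1·3 + 1·-3 = -6
  a_3 = -1·-6 + 1·3 = 9
  a_4 = -1·9 + 1·-6 = -15
  a_5 = -1·-15 + 1·9 = 24
  a_6 = -1·24 + 1·-15 = -39
  a_7 = -1·-39 + 1·24 = 63
  a_8 = -1·63 + 1·-39 = -102
  a_9 = -1·-102 + 1·63 = 165
  a_10 = -1·165 + 1·-102 = -267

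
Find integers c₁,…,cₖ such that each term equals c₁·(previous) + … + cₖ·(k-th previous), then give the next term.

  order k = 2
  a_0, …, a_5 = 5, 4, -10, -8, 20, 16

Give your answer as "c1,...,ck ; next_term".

  a_2 = 0·4 + -2·5 = -10
  a_3 = 0·-10 + -2·4 = -8
  a_4 = 0·-8 + -2·-10 = 20
  a_5 = 0·20 + -2·-8 = 16
  a_6 = 0·16 + -2·20 = -40

0,-2 ; -40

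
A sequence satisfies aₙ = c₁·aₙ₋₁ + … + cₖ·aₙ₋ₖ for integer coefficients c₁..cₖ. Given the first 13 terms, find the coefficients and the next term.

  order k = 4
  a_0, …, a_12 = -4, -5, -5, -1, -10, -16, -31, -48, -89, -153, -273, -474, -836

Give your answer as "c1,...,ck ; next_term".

  a_4 = 1·-1 + 1·-5 + 0·-5 + 1·-4 = -10
  a_5 = 1·-10 + 1·-1 + 0·-5 + 1·-5 = -16
  a_6 = 1·-16 + 1·-10 + 0·-1 + 1·-5 = -31
  a_7 = 1·-31 + 1·-16 + 0·-10 + 1·-1 = -48
  a_8 = 1·-48 + 1·-31 + 0·-16 + 1·-10 = -89
  a_9 = 1·-89 + 1·-48 + 0·-31 + 1·-16 = -153
  a_10 = 1·-153 + 1·-89 + 0·-48 + 1·-31 = -273
  a_11 = 1·-273 + 1·-153 + 0·-89 + 1·-48 = -474
  a_12 = 1·-474 + 1·-273 + 0·-153 + 1·-89 = -836
  a_13 = 1·-836 + 1·-474 + 0·-273 + 1·-153 = -1463

1,1,0,1 ; -1463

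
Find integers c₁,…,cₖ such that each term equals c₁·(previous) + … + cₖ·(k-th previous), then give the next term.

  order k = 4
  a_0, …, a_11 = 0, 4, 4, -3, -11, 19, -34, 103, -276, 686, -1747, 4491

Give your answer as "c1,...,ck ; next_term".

  a_4 = -3·-3 + -2·4 + -3·4 + -2·0 = -11
  a_5 = -3·-11 + -2·-3 + -3·4 + -2·4 = 19
  a_6 = -3·19 + -2·-11 + -3·-3 + -2·4 = -34
  a_7 = -3·-34 + -2·19 + -3·-11 + -2·-3 = 103
  a_8 = -3·103 + -2·-34 + -3·19 + -2·-11 = -276
  a_9 = -3·-276 + -2·103 + -3·-34 + -2·19 = 686
  a_10 = -3·686 + -2·-276 + -3·103 + -2·-34 = -1747
  a_11 = -3·-1747 + -2·686 + -3·-276 + -2·103 = 4491
  a_12 = -3·4491 + -2·-1747 + -3·686 + -2·-276 = -11485

-3,-2,-3,-2 ; -11485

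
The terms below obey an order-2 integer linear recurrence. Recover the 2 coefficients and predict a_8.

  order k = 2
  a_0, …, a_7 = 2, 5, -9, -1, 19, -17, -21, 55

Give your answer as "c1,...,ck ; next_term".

  a_2 = -1·5 + -2·2 = -9
  a_3 = -1·-9 + -2·5 = -1
  a_4 = -1·-1 + -2·-9 = 19
  a_5 = -1·19 + -2·-1 = -17
  a_6 = -1·-17 + -2·19 = -21
  a_7 = -1·-21 + -2·-17 = 55
  a_8 = -1·55 + -2·-21 = -13

-1,-2 ; -13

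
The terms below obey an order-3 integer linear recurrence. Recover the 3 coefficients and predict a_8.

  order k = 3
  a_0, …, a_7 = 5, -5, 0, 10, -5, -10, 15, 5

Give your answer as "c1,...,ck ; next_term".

0,-1,1 ; -25

  a_3 = 0·0 + -1·-5 + 1·5 = 10
  a_4 = 0·10 + -1·0 + 1·-5 = -5
  a_5 = 0·-5 + -1·10 + 1·0 = -10
  a_6 = 0·-10 + -1·-5 + 1·10 = 15
  a_7 = 0·15 + -1·-10 + 1·-5 = 5
  a_8 = 0·5 + -1·15 + 1·-10 = -25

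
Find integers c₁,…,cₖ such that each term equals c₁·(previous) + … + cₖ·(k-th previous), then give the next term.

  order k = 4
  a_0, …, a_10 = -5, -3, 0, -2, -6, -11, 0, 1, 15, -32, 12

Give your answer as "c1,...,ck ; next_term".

0,1,-3,3 ; -74

  a_4 = 0·-2 + 1·0 + -3·-3 + 3·-5 = -6
  a_5 = 0·-6 + 1·-2 + -3·0 + 3·-3 = -11
  a_6 = 0·-11 + 1·-6 + -3·-2 + 3·0 = 0
  a_7 = 0·0 + 1·-11 + -3·-6 + 3·-2 = 1
  a_8 = 0·1 + 1·0 + -3·-11 + 3·-6 = 15
  a_9 = 0·15 + 1·1 + -3·0 + 3·-11 = -32
  a_10 = 0·-32 + 1·15 + -3·1 + 3·0 = 12
  a_11 = 0·12 + 1·-32 + -3·15 + 3·1 = -74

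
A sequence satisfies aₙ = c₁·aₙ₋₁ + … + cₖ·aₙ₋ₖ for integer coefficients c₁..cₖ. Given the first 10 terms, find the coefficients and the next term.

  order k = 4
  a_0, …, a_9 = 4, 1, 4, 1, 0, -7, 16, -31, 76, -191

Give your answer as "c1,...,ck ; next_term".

  a_4 = -2·1 + 0·4 + -2·1 + 1·4 = 0
  a_5 = -2·0 + 0·1 + -2·4 + 1·1 = -7
  a_6 = -2·-7 + 0·0 + -2·1 + 1·4 = 16
  a_7 = -2·16 + 0·-7 + -2·0 + 1·1 = -31
  a_8 = -2·-31 + 0·16 + -2·-7 + 1·0 = 76
  a_9 = -2·76 + 0·-31 + -2·16 + 1·-7 = -191
  a_10 = -2·-191 + 0·76 + -2·-31 + 1·16 = 460

-2,0,-2,1 ; 460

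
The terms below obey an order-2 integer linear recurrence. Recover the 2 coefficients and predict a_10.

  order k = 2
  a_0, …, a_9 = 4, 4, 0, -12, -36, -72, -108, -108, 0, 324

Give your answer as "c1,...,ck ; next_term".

3,-3 ; 972

  a_2 = 3·4 + -3·4 = 0
  a_3 = 3·0 + -3·4 = -12
  a_4 = 3·-12 + -3·0 = -36
  a_5 = 3·-36 + -3·-12 = -72
  a_6 = 3·-72 + -3·-36 = -108
  a_7 = 3·-108 + -3·-72 = -108
  a_8 = 3·-108 + -3·-108 = 0
  a_9 = 3·0 + -3·-108 = 324
  a_10 = 3·324 + -3·0 = 972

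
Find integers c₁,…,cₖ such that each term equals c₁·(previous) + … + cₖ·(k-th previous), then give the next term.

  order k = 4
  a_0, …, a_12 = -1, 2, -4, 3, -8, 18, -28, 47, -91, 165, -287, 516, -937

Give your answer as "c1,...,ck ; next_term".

  a_4 = -1·3 + 0·-4 + -2·2 + 1·-1 = -8
  a_5 = -1·-8 + 0·3 + -2·-4 + 1·2 = 18
  a_6 = -1·18 + 0·-8 + -2·3 + 1·-4 = -28
  a_7 = -1·-28 + 0·18 + -2·-8 + 1·3 = 47
  a_8 = -1·47 + 0·-28 + -2·18 + 1·-8 = -91
  a_9 = -1·-91 + 0·47 + -2·-28 + 1·18 = 165
  a_10 = -1·165 + 0·-91 + -2·47 + 1·-28 = -287
  a_11 = -1·-287 + 0·165 + -2·-91 + 1·47 = 516
  a_12 = -1·516 + 0·-287 + -2·165 + 1·-91 = -937
  a_13 = -1·-937 + 0·516 + -2·-287 + 1·165 = 1676

-1,0,-2,1 ; 1676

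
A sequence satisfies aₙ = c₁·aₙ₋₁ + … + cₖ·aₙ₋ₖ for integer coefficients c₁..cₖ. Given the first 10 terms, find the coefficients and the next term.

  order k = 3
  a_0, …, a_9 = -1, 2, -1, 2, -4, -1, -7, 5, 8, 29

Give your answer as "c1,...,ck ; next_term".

  a_3 = 1·-1 + 0·2 + -3·-1 = 2
  a_4 = 1·2 + 0·-1 + -3·2 = -4
  a_5 = 1·-4 + 0·2 + -3·-1 = -1
  a_6 = 1·-1 + 0·-4 + -3·2 = -7
  a_7 = 1·-7 + 0·-1 + -3·-4 = 5
  a_8 = 1·5 + 0·-7 + -3·-1 = 8
  a_9 = 1·8 + 0·5 + -3·-7 = 29
  a_10 = 1·29 + 0·8 + -3·5 = 14

1,0,-3 ; 14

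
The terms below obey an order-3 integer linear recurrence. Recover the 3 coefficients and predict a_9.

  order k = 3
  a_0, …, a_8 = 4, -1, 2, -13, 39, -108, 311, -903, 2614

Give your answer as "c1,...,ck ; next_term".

-3,-1,-2 ; -7561

  a_3 = -3·2 + -1·-1 + -2·4 = -13
  a_4 = -3·-13 + -1·2 + -2·-1 = 39
  a_5 = -3·39 + -1·-13 + -2·2 = -108
  a_6 = -3·-108 + -1·39 + -2·-13 = 311
  a_7 = -3·311 + -1·-108 + -2·39 = -903
  a_8 = -3·-903 + -1·311 + -2·-108 = 2614
  a_9 = -3·2614 + -1·-903 + -2·311 = -7561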